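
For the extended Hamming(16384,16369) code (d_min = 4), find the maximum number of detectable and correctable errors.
Detection only: up to d_min − 1 = 3 errors.
Correction: up to ⌊(d_min − 1)/2⌋ = ⌊3/2⌋ = 1 errors.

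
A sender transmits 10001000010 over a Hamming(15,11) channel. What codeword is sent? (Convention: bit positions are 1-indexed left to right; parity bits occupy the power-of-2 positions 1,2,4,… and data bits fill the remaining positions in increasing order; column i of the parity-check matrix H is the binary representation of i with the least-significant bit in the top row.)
Codeword c = d · G (mod 2), d = 10001000010:
  c[0] = d·G[:,0] = (10001000010)·(11011010101) mod 2 = 1+0+0+0+1+0+0+0+0+0+0 mod 2 = 0
  c[1] = d·G[:,1] = (10001000010)·(10110110011) mod 2 = 1+0+0+0+0+0+0+0+0+1+0 mod 2 = 0
  c[2] = d·G[:,2] = (10001000010)·(10000000000) mod 2 = 1+0+0+0+0+0+0+0+0+0+0 mod 2 = 1
  c[3] = d·G[:,3] = (10001000010)·(01110001111) mod 2 = 0+0+0+0+0+0+0+0+0+1+0 mod 2 = 1
  c[4] = d·G[:,4] = (10001000010)·(01000000000) mod 2 = 0+0+0+0+0+0+0+0+0+0+0 mod 2 = 0
  c[5] = d·G[:,5] = (10001000010)·(00100000000) mod 2 = 0+0+0+0+0+0+0+0+0+0+0 mod 2 = 0
  c[6] = d·G[:,6] = (10001000010)·(00010000000) mod 2 = 0+0+0+0+0+0+0+0+0+0+0 mod 2 = 0
  c[7] = d·G[:,7] = (10001000010)·(00001111111) mod 2 = 0+0+0+0+1+0+0+0+0+1+0 mod 2 = 0
  c[8] = d·G[:,8] = (10001000010)·(00001000000) mod 2 = 0+0+0+0+1+0+0+0+0+0+0 mod 2 = 1
  c[9] = d·G[:,9] = (10001000010)·(00000100000) mod 2 = 0+0+0+0+0+0+0+0+0+0+0 mod 2 = 0
  c[10] = d·G[:,10] = (10001000010)·(00000010000) mod 2 = 0+0+0+0+0+0+0+0+0+0+0 mod 2 = 0
  c[11] = d·G[:,11] = (10001000010)·(00000001000) mod 2 = 0+0+0+0+0+0+0+0+0+0+0 mod 2 = 0
  c[12] = d·G[:,12] = (10001000010)·(00000000100) mod 2 = 0+0+0+0+0+0+0+0+0+0+0 mod 2 = 0
  c[13] = d·G[:,13] = (10001000010)·(00000000010) mod 2 = 0+0+0+0+0+0+0+0+0+1+0 mod 2 = 1
  c[14] = d·G[:,14] = (10001000010)·(00000000001) mod 2 = 0+0+0+0+0+0+0+0+0+0+0 mod 2 = 0
Codeword = 001100001000010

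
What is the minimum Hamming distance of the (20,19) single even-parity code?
d_min = 2 (flipping one data bit also flips the parity bit, so the two closest codewords differ in exactly 2 positions).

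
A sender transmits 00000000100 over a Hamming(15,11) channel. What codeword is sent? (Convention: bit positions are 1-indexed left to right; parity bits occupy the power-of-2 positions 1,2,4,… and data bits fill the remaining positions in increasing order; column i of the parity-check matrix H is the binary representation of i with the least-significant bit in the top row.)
Codeword c = d · G (mod 2), d = 00000000100:
  c[0] = d·G[:,0] = (00000000100)·(11011010101) mod 2 = 0+0+0+0+0+0+0+0+1+0+0 mod 2 = 1
  c[1] = d·G[:,1] = (00000000100)·(10110110011) mod 2 = 0+0+0+0+0+0+0+0+0+0+0 mod 2 = 0
  c[2] = d·G[:,2] = (00000000100)·(10000000000) mod 2 = 0+0+0+0+0+0+0+0+0+0+0 mod 2 = 0
  c[3] = d·G[:,3] = (00000000100)·(01110001111) mod 2 = 0+0+0+0+0+0+0+0+1+0+0 mod 2 = 1
  c[4] = d·G[:,4] = (00000000100)·(01000000000) mod 2 = 0+0+0+0+0+0+0+0+0+0+0 mod 2 = 0
  c[5] = d·G[:,5] = (00000000100)·(00100000000) mod 2 = 0+0+0+0+0+0+0+0+0+0+0 mod 2 = 0
  c[6] = d·G[:,6] = (00000000100)·(00010000000) mod 2 = 0+0+0+0+0+0+0+0+0+0+0 mod 2 = 0
  c[7] = d·G[:,7] = (00000000100)·(00001111111) mod 2 = 0+0+0+0+0+0+0+0+1+0+0 mod 2 = 1
  c[8] = d·G[:,8] = (00000000100)·(00001000000) mod 2 = 0+0+0+0+0+0+0+0+0+0+0 mod 2 = 0
  c[9] = d·G[:,9] = (00000000100)·(00000100000) mod 2 = 0+0+0+0+0+0+0+0+0+0+0 mod 2 = 0
  c[10] = d·G[:,10] = (00000000100)·(00000010000) mod 2 = 0+0+0+0+0+0+0+0+0+0+0 mod 2 = 0
  c[11] = d·G[:,11] = (00000000100)·(00000001000) mod 2 = 0+0+0+0+0+0+0+0+0+0+0 mod 2 = 0
  c[12] = d·G[:,12] = (00000000100)·(00000000100) mod 2 = 0+0+0+0+0+0+0+0+1+0+0 mod 2 = 1
  c[13] = d·G[:,13] = (00000000100)·(00000000010) mod 2 = 0+0+0+0+0+0+0+0+0+0+0 mod 2 = 0
  c[14] = d·G[:,14] = (00000000100)·(00000000001) mod 2 = 0+0+0+0+0+0+0+0+0+0+0 mod 2 = 0
Codeword = 100100010000100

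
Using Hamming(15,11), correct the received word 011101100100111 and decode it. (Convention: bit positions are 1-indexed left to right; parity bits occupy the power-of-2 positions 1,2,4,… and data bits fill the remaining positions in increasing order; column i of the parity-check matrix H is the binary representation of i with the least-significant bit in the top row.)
Syndrome s = H · r^T (mod 2), r = 011101100100111:
  s[0] = (101010101010101)·(011101100100111) mod 2 = 0+0+1+0+0+0+1+0+0+0+0+0+1+0+1 mod 2 = 0
  s[1] = (011001100110011)·(011101100100111) mod 2 = 0+1+1+0+0+1+1+0+0+1+0+0+0+1+1 mod 2 = 1
  s[2] = (000111100001111)·(011101100100111) mod 2 = 0+0+0+1+0+1+1+0+0+0+0+0+1+1+1 mod 2 = 0
  s[3] = (000000011111111)·(011101100100111) mod 2 = 0+0+0+0+0+0+0+0+0+1+0+0+1+1+1 mod 2 = 0
Syndrome = 0100
Column 2 of H equals this syndrome → error at bit 2 (1-indexed).
Flip bit 2: 011101100100111 → 001101100100111
Extract data bits at positions {3,5,6,7,9,10,11,12,13,14,15}: 10110100111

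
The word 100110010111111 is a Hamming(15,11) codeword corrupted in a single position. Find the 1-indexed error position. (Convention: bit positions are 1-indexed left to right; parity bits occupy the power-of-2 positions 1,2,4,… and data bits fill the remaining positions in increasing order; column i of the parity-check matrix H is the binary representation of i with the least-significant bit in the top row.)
Syndrome s = H · r^T (mod 2), r = 100110010111111:
  s[0] = (101010101010101)·(100110010111111) mod 2 = 1+0+0+0+1+0+0+0+0+0+1+0+1+0+1 mod 2 = 1
  s[1] = (011001100110011)·(100110010111111) mod 2 = 0+0+0+0+0+0+0+0+0+1+1+0+0+1+1 mod 2 = 0
  s[2] = (000111100001111)·(100110010111111) mod 2 = 0+0+0+1+1+0+0+0+0+0+0+1+1+1+1 mod 2 = 0
  s[3] = (000000011111111)·(100110010111111) mod 2 = 0+0+0+0+0+0+0+1+0+1+1+1+1+1+1 mod 2 = 1
Syndrome = 1001
Column i of H is the binary representation of i, so the syndrome is the binary index of the flipped bit.
Read s = 1001 with s[0] as LSB: 1·2^0 + 0·2^1 + 0·2^2 + 1·2^3 = 9.
Error is at bit position 9.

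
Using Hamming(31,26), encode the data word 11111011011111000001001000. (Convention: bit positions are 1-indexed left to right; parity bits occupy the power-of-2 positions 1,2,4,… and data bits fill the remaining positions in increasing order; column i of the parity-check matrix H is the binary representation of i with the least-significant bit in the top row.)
Codeword c = d · G (mod 2), d = 11111011011111000001001000:
  c[0] = d·G[:,0] = (11111011011111000001001000)·(11011010101101010101010101) mod 2 = 1+1+0+1+1+0+1+0+0+0+1+1+0+1+0+0+0+0+0+1+0+0+0+0+0+0 mod 2 = 1
  c[1] = d·G[:,1] = (11111011011111000001001000)·(10110110011011001100110011) mod 2 = 1+0+1+1+0+0+1+0+0+1+1+0+1+1+0+0+0+0+0+0+0+0+0+0+0+0 mod 2 = 0
  c[2] = d·G[:,2] = (11111011011111000001001000)·(10000000000000000000000000) mod 2 = 1+0+0+0+0+0+0+0+0+0+0+0+0+0+0+0+0+0+0+0+0+0+0+0+0+0 mod 2 = 1
  c[3] = d·G[:,3] = (11111011011111000001001000)·(01110001111000111100001111) mod 2 = 0+1+1+1+0+0+0+1+0+1+1+0+0+0+0+0+0+0+0+0+0+0+1+0+0+0 mod 2 = 1
  c[4] = d·G[:,4] = (11111011011111000001001000)·(01000000000000000000000000) mod 2 = 0+1+0+0+0+0+0+0+0+0+0+0+0+0+0+0+0+0+0+0+0+0+0+0+0+0 mod 2 = 1
  c[5] = d·G[:,5] = (11111011011111000001001000)·(00100000000000000000000000) mod 2 = 0+0+1+0+0+0+0+0+0+0+0+0+0+0+0+0+0+0+0+0+0+0+0+0+0+0 mod 2 = 1
  c[6] = d·G[:,6] = (11111011011111000001001000)·(00010000000000000000000000) mod 2 = 0+0+0+1+0+0+0+0+0+0+0+0+0+0+0+0+0+0+0+0+0+0+0+0+0+0 mod 2 = 1
  c[7] = d·G[:,7] = (11111011011111000001001000)·(00001111111000000011111111) mod 2 = 0+0+0+0+1+0+1+1+0+1+1+0+0+0+0+0+0+0+0+1+0+0+1+0+0+0 mod 2 = 1
  c[8] = d·G[:,8] = (11111011011111000001001000)·(00001000000000000000000000) mod 2 = 0+0+0+0+1+0+0+0+0+0+0+0+0+0+0+0+0+0+0+0+0+0+0+0+0+0 mod 2 = 1
  c[9] = d·G[:,9] = (11111011011111000001001000)·(00000100000000000000000000) mod 2 = 0+0+0+0+0+0+0+0+0+0+0+0+0+0+0+0+0+0+0+0+0+0+0+0+0+0 mod 2 = 0
  c[10] = d·G[:,10] = (11111011011111000001001000)·(00000010000000000000000000) mod 2 = 0+0+0+0+0+0+1+0+0+0+0+0+0+0+0+0+0+0+0+0+0+0+0+0+0+0 mod 2 = 1
  c[11] = d·G[:,11] = (11111011011111000001001000)·(00000001000000000000000000) mod 2 = 0+0+0+0+0+0+0+1+0+0+0+0+0+0+0+0+0+0+0+0+0+0+0+0+0+0 mod 2 = 1
  c[12] = d·G[:,12] = (11111011011111000001001000)·(00000000100000000000000000) mod 2 = 0+0+0+0+0+0+0+0+0+0+0+0+0+0+0+0+0+0+0+0+0+0+0+0+0+0 mod 2 = 0
  c[13] = d·G[:,13] = (11111011011111000001001000)·(00000000010000000000000000) mod 2 = 0+0+0+0+0+0+0+0+0+1+0+0+0+0+0+0+0+0+0+0+0+0+0+0+0+0 mod 2 = 1
  c[14] = d·G[:,14] = (11111011011111000001001000)·(00000000001000000000000000) mod 2 = 0+0+0+0+0+0+0+0+0+0+1+0+0+0+0+0+0+0+0+0+0+0+0+0+0+0 mod 2 = 1
  c[15] = d·G[:,15] = (11111011011111000001001000)·(00000000000111111111111111) mod 2 = 0+0+0+0+0+0+0+0+0+0+0+1+1+1+0+0+0+0+0+1+0+0+1+0+0+0 mod 2 = 1
  c[16] = d·G[:,16] = (11111011011111000001001000)·(00000000000100000000000000) mod 2 = 0+0+0+0+0+0+0+0+0+0+0+1+0+0+0+0+0+0+0+0+0+0+0+0+0+0 mod 2 = 1
  c[17] = d·G[:,17] = (11111011011111000001001000)·(00000000000010000000000000) mod 2 = 0+0+0+0+0+0+0+0+0+0+0+0+1+0+0+0+0+0+0+0+0+0+0+0+0+0 mod 2 = 1
  c[18] = d·G[:,18] = (11111011011111000001001000)·(00000000000001000000000000) mod 2 = 0+0+0+0+0+0+0+0+0+0+0+0+0+1+0+0+0+0+0+0+0+0+0+0+0+0 mod 2 = 1
  c[19] = d·G[:,19] = (11111011011111000001001000)·(00000000000000100000000000) mod 2 = 0+0+0+0+0+0+0+0+0+0+0+0+0+0+0+0+0+0+0+0+0+0+0+0+0+0 mod 2 = 0
  c[20] = d·G[:,20] = (11111011011111000001001000)·(00000000000000010000000000) mod 2 = 0+0+0+0+0+0+0+0+0+0+0+0+0+0+0+0+0+0+0+0+0+0+0+0+0+0 mod 2 = 0
  c[21] = d·G[:,21] = (11111011011111000001001000)·(00000000000000001000000000) mod 2 = 0+0+0+0+0+0+0+0+0+0+0+0+0+0+0+0+0+0+0+0+0+0+0+0+0+0 mod 2 = 0
  c[22] = d·G[:,22] = (11111011011111000001001000)·(00000000000000000100000000) mod 2 = 0+0+0+0+0+0+0+0+0+0+0+0+0+0+0+0+0+0+0+0+0+0+0+0+0+0 mod 2 = 0
  c[23] = d·G[:,23] = (11111011011111000001001000)·(00000000000000000010000000) mod 2 = 0+0+0+0+0+0+0+0+0+0+0+0+0+0+0+0+0+0+0+0+0+0+0+0+0+0 mod 2 = 0
  c[24] = d·G[:,24] = (11111011011111000001001000)·(00000000000000000001000000) mod 2 = 0+0+0+0+0+0+0+0+0+0+0+0+0+0+0+0+0+0+0+1+0+0+0+0+0+0 mod 2 = 1
  c[25] = d·G[:,25] = (11111011011111000001001000)·(00000000000000000000100000) mod 2 = 0+0+0+0+0+0+0+0+0+0+0+0+0+0+0+0+0+0+0+0+0+0+0+0+0+0 mod 2 = 0
  c[26] = d·G[:,26] = (11111011011111000001001000)·(00000000000000000000010000) mod 2 = 0+0+0+0+0+0+0+0+0+0+0+0+0+0+0+0+0+0+0+0+0+0+0+0+0+0 mod 2 = 0
  c[27] = d·G[:,27] = (11111011011111000001001000)·(00000000000000000000001000) mod 2 = 0+0+0+0+0+0+0+0+0+0+0+0+0+0+0+0+0+0+0+0+0+0+1+0+0+0 mod 2 = 1
  c[28] = d·G[:,28] = (11111011011111000001001000)·(00000000000000000000000100) mod 2 = 0+0+0+0+0+0+0+0+0+0+0+0+0+0+0+0+0+0+0+0+0+0+0+0+0+0 mod 2 = 0
  c[29] = d·G[:,29] = (11111011011111000001001000)·(00000000000000000000000010) mod 2 = 0+0+0+0+0+0+0+0+0+0+0+0+0+0+0+0+0+0+0+0+0+0+0+0+0+0 mod 2 = 0
  c[30] = d·G[:,30] = (11111011011111000001001000)·(00000000000000000000000001) mod 2 = 0+0+0+0+0+0+0+0+0+0+0+0+0+0+0+0+0+0+0+0+0+0+0+0+0+0 mod 2 = 0
Codeword = 1011111110110111111000001001000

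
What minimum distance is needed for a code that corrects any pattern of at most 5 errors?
Correcting t errors requires d_min ≥ 2t + 1 = 2·5 + 1 = 11.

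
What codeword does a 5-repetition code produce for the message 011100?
Repeat each bit 5× and concatenate:
0→00000  1→11111  1→11111  1→11111  0→00000  0→00000
Codeword = 000001111111111111110000000000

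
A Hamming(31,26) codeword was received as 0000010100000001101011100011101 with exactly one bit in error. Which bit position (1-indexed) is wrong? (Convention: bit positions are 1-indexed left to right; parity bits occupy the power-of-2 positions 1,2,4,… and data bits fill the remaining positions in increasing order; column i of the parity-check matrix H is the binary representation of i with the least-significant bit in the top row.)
Syndrome s = H · r^T (mod 2), r = 0000010100000001101011100011101:
  s[0] = (1010101010101010101010101010101)·(0000010100000001101011100011101) mod 2 = 0+0+0+0+0+0+0+0+0+0+0+0+0+0+0+0+1+0+1+0+1+0+1+0+0+0+1+0+1+0+1 mod 2 = 1
  s[1] = (0110011001100110011001100110011)·(0000010100000001101011100011101) mod 2 = 0+0+0+0+0+1+0+0+0+0+0+0+0+0+0+0+0+0+1+0+0+1+1+0+0+0+1+0+0+0+1 mod 2 = 0
  s[2] = (0001111000011110000111100001111)·(0000010100000001101011100011101) mod 2 = 0+0+0+0+0+1+0+0+0+0+0+0+0+0+0+0+0+0+0+0+1+1+1+0+0+0+0+1+1+0+1 mod 2 = 1
  s[3] = (0000000111111110000000011111111)·(0000010100000001101011100011101) mod 2 = 0+0+0+0+0+0+0+1+0+0+0+0+0+0+0+0+0+0+0+0+0+0+0+0+0+0+1+1+1+0+1 mod 2 = 1
  s[4] = (0000000000000001111111111111111)·(0000010100000001101011100011101) mod 2 = 0+0+0+0+0+0+0+0+0+0+0+0+0+0+0+1+1+0+1+0+1+1+1+0+0+0+1+1+1+0+1 mod 2 = 0
Syndrome = 10110
Column i of H is the binary representation of i, so the syndrome is the binary index of the flipped bit.
Read s = 10110 with s[0] as LSB: 1·2^0 + 0·2^1 + 1·2^2 + 1·2^3 + 0·2^4 = 13.
Error is at bit position 13.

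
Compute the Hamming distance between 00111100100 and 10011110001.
XOR = 10100010101, count of 1s = 5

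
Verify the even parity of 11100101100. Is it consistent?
Sum of all bits: 1+1+1+0+0+1+0+1+1+0+0 = 6; 6 mod 2 = 0. Result is 0 → valid parity.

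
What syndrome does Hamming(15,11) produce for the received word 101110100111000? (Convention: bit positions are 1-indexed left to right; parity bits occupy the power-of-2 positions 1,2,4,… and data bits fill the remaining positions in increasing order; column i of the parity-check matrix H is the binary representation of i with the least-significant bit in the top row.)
Syndrome s = H · r^T (mod 2), r = 101110100111000:
  s[0] = (101010101010101)·(101110100111000) mod 2 = 1+0+1+0+1+0+1+0+0+0+1+0+0+0+0 mod 2 = 1
  s[1] = (011001100110011)·(101110100111000) mod 2 = 0+0+1+0+0+0+1+0+0+1+1+0+0+0+0 mod 2 = 0
  s[2] = (000111100001111)·(101110100111000) mod 2 = 0+0+0+1+1+0+1+0+0+0+0+1+0+0+0 mod 2 = 0
  s[3] = (000000011111111)·(101110100111000) mod 2 = 0+0+0+0+0+0+0+0+0+1+1+1+0+0+0 mod 2 = 1
Syndrome = 1001
Non-zero syndrome: error at position 9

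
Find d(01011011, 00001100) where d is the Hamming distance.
XOR = 01010111, count of 1s = 5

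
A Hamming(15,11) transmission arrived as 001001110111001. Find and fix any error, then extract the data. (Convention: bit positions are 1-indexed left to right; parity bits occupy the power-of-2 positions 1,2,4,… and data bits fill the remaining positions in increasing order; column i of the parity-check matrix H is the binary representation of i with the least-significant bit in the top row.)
Syndrome s = H · r^T (mod 2), r = 001001110111001:
  s[0] = (101010101010101)·(001001110111001) mod 2 = 0+0+1+0+0+0+1+0+0+0+1+0+0+0+1 mod 2 = 0
  s[1] = (011001100110011)·(001001110111001) mod 2 = 0+0+1+0+0+1+1+0+0+1+1+0+0+0+1 mod 2 = 0
  s[2] = (000111100001111)·(001001110111001) mod 2 = 0+0+0+0+0+1+1+0+0+0+0+1+0+0+1 mod 2 = 0
  s[3] = (000000011111111)·(001001110111001) mod 2 = 0+0+0+0+0+0+0+1+0+1+1+1+0+0+1 mod 2 = 1
Syndrome = 0001
Column 8 of H equals this syndrome → error at bit 8 (1-indexed).
Flip bit 8: 001001110111001 → 001001100111001
Extract data bits at positions {3,5,6,7,9,10,11,12,13,14,15}: 10110111001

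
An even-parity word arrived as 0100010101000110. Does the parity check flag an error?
Sum of received bits: 0+1+0+0+0+1+0+1+0+1+0+0+0+1+1+0 = 6; 6 mod 2 = 0. Result is 0 → no error detected.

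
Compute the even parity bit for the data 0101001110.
Sum of data bits: 0+1+0+1+0+0+1+1+1+0 = 5.
5 mod 2 = 1, so parity bit = 1.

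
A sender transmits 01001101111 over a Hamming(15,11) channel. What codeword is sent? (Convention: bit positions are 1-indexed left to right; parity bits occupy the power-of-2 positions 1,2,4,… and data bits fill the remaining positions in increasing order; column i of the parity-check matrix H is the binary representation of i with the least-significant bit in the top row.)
Codeword c = d · G (mod 2), d = 01001101111:
  c[0] = d·G[:,0] = (01001101111)·(11011010101) mod 2 = 0+1+0+0+1+0+0+0+1+0+1 mod 2 = 0
  c[1] = d·G[:,1] = (01001101111)·(10110110011) mod 2 = 0+0+0+0+0+1+0+0+0+1+1 mod 2 = 1
  c[2] = d·G[:,2] = (01001101111)·(10000000000) mod 2 = 0+0+0+0+0+0+0+0+0+0+0 mod 2 = 0
  c[3] = d·G[:,3] = (01001101111)·(01110001111) mod 2 = 0+1+0+0+0+0+0+1+1+1+1 mod 2 = 1
  c[4] = d·G[:,4] = (01001101111)·(01000000000) mod 2 = 0+1+0+0+0+0+0+0+0+0+0 mod 2 = 1
  c[5] = d·G[:,5] = (01001101111)·(00100000000) mod 2 = 0+0+0+0+0+0+0+0+0+0+0 mod 2 = 0
  c[6] = d·G[:,6] = (01001101111)·(00010000000) mod 2 = 0+0+0+0+0+0+0+0+0+0+0 mod 2 = 0
  c[7] = d·G[:,7] = (01001101111)·(00001111111) mod 2 = 0+0+0+0+1+1+0+1+1+1+1 mod 2 = 0
  c[8] = d·G[:,8] = (01001101111)·(00001000000) mod 2 = 0+0+0+0+1+0+0+0+0+0+0 mod 2 = 1
  c[9] = d·G[:,9] = (01001101111)·(00000100000) mod 2 = 0+0+0+0+0+1+0+0+0+0+0 mod 2 = 1
  c[10] = d·G[:,10] = (01001101111)·(00000010000) mod 2 = 0+0+0+0+0+0+0+0+0+0+0 mod 2 = 0
  c[11] = d·G[:,11] = (01001101111)·(00000001000) mod 2 = 0+0+0+0+0+0+0+1+0+0+0 mod 2 = 1
  c[12] = d·G[:,12] = (01001101111)·(00000000100) mod 2 = 0+0+0+0+0+0+0+0+1+0+0 mod 2 = 1
  c[13] = d·G[:,13] = (01001101111)·(00000000010) mod 2 = 0+0+0+0+0+0+0+0+0+1+0 mod 2 = 1
  c[14] = d·G[:,14] = (01001101111)·(00000000001) mod 2 = 0+0+0+0+0+0+0+0+0+0+1 mod 2 = 1
Codeword = 010110001101111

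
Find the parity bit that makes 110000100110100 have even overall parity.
Sum of data bits: 1+1+0+0+0+0+1+0+0+1+1+0+1+0+0 = 6.
6 mod 2 = 0, so parity bit = 0.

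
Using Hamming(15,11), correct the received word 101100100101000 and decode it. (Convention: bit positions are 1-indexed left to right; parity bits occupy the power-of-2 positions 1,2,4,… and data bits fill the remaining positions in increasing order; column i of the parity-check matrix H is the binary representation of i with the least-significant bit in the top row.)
Syndrome s = H · r^T (mod 2), r = 101100100101000:
  s[0] = (101010101010101)·(101100100101000) mod 2 = 1+0+1+0+0+0+1+0+0+0+0+0+0+0+0 mod 2 = 1
  s[1] = (011001100110011)·(101100100101000) mod 2 = 0+0+1+0+0+0+1+0+0+1+0+0+0+0+0 mod 2 = 1
  s[2] = (000111100001111)·(101100100101000) mod 2 = 0+0+0+1+0+0+1+0+0+0+0+1+0+0+0 mod 2 = 1
  s[3] = (000000011111111)·(101100100101000) mod 2 = 0+0+0+0+0+0+0+0+0+1+0+1+0+0+0 mod 2 = 0
Syndrome = 1110
Column 7 of H equals this syndrome → error at bit 7 (1-indexed).
Flip bit 7: 101100100101000 → 101100000101000
Extract data bits at positions {3,5,6,7,9,10,11,12,13,14,15}: 10000101000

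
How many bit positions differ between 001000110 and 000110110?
XOR = 001110000, count of 1s = 3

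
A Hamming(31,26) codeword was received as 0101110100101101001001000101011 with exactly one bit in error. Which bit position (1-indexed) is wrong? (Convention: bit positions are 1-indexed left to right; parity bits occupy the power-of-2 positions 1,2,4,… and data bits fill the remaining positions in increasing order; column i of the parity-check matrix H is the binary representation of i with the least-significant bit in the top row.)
Syndrome s = H · r^T (mod 2), r = 0101110100101101001001000101011:
  s[0] = (1010101010101010101010101010101)·(0101110100101101001001000101011) mod 2 = 0+0+0+0+1+0+0+0+0+0+1+0+1+0+0+0+0+0+1+0+0+0+0+0+0+0+0+0+0+0+1 mod 2 = 1
  s[1] = (0110011001100110011001100110011)·(0101110100101101001001000101011) mod 2 = 0+1+0+0+0+1+0+0+0+0+1+0+0+1+0+0+0+0+1+0+0+1+0+0+0+1+0+0+0+1+1 mod 2 = 1
  s[2] = (0001111000011110000111100001111)·(0101110100101101001001000101011) mod 2 = 0+0+0+1+1+1+0+0+0+0+0+0+1+1+0+0+0+0+0+0+0+1+0+0+0+0+0+1+0+1+1 mod 2 = 1
  s[3] = (0000000111111110000000011111111)·(0101110100101101001001000101011) mod 2 = 0+0+0+0+0+0+0+1+0+0+1+0+1+1+0+0+0+0+0+0+0+0+0+0+0+1+0+1+0+1+1 mod 2 = 0
  s[4] = (0000000000000001111111111111111)·(0101110100101101001001000101011) mod 2 = 0+0+0+0+0+0+0+0+0+0+0+0+0+0+0+1+0+0+1+0+0+1+0+0+0+1+0+1+0+1+1 mod 2 = 1
Syndrome = 11101
Column i of H is the binary representation of i, so the syndrome is the binary index of the flipped bit.
Read s = 11101 with s[0] as LSB: 1·2^0 + 1·2^1 + 1·2^2 + 0·2^3 + 1·2^4 = 23.
Error is at bit position 23.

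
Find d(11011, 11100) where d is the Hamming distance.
XOR = 00111, count of 1s = 3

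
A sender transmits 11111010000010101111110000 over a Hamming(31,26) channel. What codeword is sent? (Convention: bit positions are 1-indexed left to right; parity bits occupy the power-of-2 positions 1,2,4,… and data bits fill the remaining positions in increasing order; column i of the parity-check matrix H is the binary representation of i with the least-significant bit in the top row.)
Codeword c = d · G (mod 2), d = 11111010000010101111110000:
  c[0] = d·G[:,0] = (11111010000010101111110000)·(11011010101101010101010101) mod 2 = 1+1+0+1+1+0+1+0+0+0+0+0+0+0+0+0+0+1+0+1+0+1+0+0+0+0 mod 2 = 0
  c[1] = d·G[:,1] = (11111010000010101111110000)·(10110110011011001100110011) mod 2 = 1+0+1+1+0+0+1+0+0+0+0+0+1+0+0+0+1+1+0+0+1+1+0+0+0+0 mod 2 = 1
  c[2] = d·G[:,2] = (11111010000010101111110000)·(10000000000000000000000000) mod 2 = 1+0+0+0+0+0+0+0+0+0+0+0+0+0+0+0+0+0+0+0+0+0+0+0+0+0 mod 2 = 1
  c[3] = d·G[:,3] = (11111010000010101111110000)·(01110001111000111100001111) mod 2 = 0+1+1+1+0+0+0+0+0+0+0+0+0+0+1+0+1+1+0+0+0+0+0+0+0+0 mod 2 = 0
  c[4] = d·G[:,4] = (11111010000010101111110000)·(01000000000000000000000000) mod 2 = 0+1+0+0+0+0+0+0+0+0+0+0+0+0+0+0+0+0+0+0+0+0+0+0+0+0 mod 2 = 1
  c[5] = d·G[:,5] = (11111010000010101111110000)·(00100000000000000000000000) mod 2 = 0+0+1+0+0+0+0+0+0+0+0+0+0+0+0+0+0+0+0+0+0+0+0+0+0+0 mod 2 = 1
  c[6] = d·G[:,6] = (11111010000010101111110000)·(00010000000000000000000000) mod 2 = 0+0+0+1+0+0+0+0+0+0+0+0+0+0+0+0+0+0+0+0+0+0+0+0+0+0 mod 2 = 1
  c[7] = d·G[:,7] = (11111010000010101111110000)·(00001111111000000011111111) mod 2 = 0+0+0+0+1+0+1+0+0+0+0+0+0+0+0+0+0+0+1+1+1+1+0+0+0+0 mod 2 = 0
  c[8] = d·G[:,8] = (11111010000010101111110000)·(00001000000000000000000000) mod 2 = 0+0+0+0+1+0+0+0+0+0+0+0+0+0+0+0+0+0+0+0+0+0+0+0+0+0 mod 2 = 1
  c[9] = d·G[:,9] = (11111010000010101111110000)·(00000100000000000000000000) mod 2 = 0+0+0+0+0+0+0+0+0+0+0+0+0+0+0+0+0+0+0+0+0+0+0+0+0+0 mod 2 = 0
  c[10] = d·G[:,10] = (11111010000010101111110000)·(00000010000000000000000000) mod 2 = 0+0+0+0+0+0+1+0+0+0+0+0+0+0+0+0+0+0+0+0+0+0+0+0+0+0 mod 2 = 1
  c[11] = d·G[:,11] = (11111010000010101111110000)·(00000001000000000000000000) mod 2 = 0+0+0+0+0+0+0+0+0+0+0+0+0+0+0+0+0+0+0+0+0+0+0+0+0+0 mod 2 = 0
  c[12] = d·G[:,12] = (11111010000010101111110000)·(00000000100000000000000000) mod 2 = 0+0+0+0+0+0+0+0+0+0+0+0+0+0+0+0+0+0+0+0+0+0+0+0+0+0 mod 2 = 0
  c[13] = d·G[:,13] = (11111010000010101111110000)·(00000000010000000000000000) mod 2 = 0+0+0+0+0+0+0+0+0+0+0+0+0+0+0+0+0+0+0+0+0+0+0+0+0+0 mod 2 = 0
  c[14] = d·G[:,14] = (11111010000010101111110000)·(00000000001000000000000000) mod 2 = 0+0+0+0+0+0+0+0+0+0+0+0+0+0+0+0+0+0+0+0+0+0+0+0+0+0 mod 2 = 0
  c[15] = d·G[:,15] = (11111010000010101111110000)·(00000000000111111111111111) mod 2 = 0+0+0+0+0+0+0+0+0+0+0+0+1+0+1+0+1+1+1+1+1+1+0+0+0+0 mod 2 = 0
  c[16] = d·G[:,16] = (11111010000010101111110000)·(00000000000100000000000000) mod 2 = 0+0+0+0+0+0+0+0+0+0+0+0+0+0+0+0+0+0+0+0+0+0+0+0+0+0 mod 2 = 0
  c[17] = d·G[:,17] = (11111010000010101111110000)·(00000000000010000000000000) mod 2 = 0+0+0+0+0+0+0+0+0+0+0+0+1+0+0+0+0+0+0+0+0+0+0+0+0+0 mod 2 = 1
  c[18] = d·G[:,18] = (11111010000010101111110000)·(00000000000001000000000000) mod 2 = 0+0+0+0+0+0+0+0+0+0+0+0+0+0+0+0+0+0+0+0+0+0+0+0+0+0 mod 2 = 0
  c[19] = d·G[:,19] = (11111010000010101111110000)·(00000000000000100000000000) mod 2 = 0+0+0+0+0+0+0+0+0+0+0+0+0+0+1+0+0+0+0+0+0+0+0+0+0+0 mod 2 = 1
  c[20] = d·G[:,20] = (11111010000010101111110000)·(00000000000000010000000000) mod 2 = 0+0+0+0+0+0+0+0+0+0+0+0+0+0+0+0+0+0+0+0+0+0+0+0+0+0 mod 2 = 0
  c[21] = d·G[:,21] = (11111010000010101111110000)·(00000000000000001000000000) mod 2 = 0+0+0+0+0+0+0+0+0+0+0+0+0+0+0+0+1+0+0+0+0+0+0+0+0+0 mod 2 = 1
  c[22] = d·G[:,22] = (11111010000010101111110000)·(00000000000000000100000000) mod 2 = 0+0+0+0+0+0+0+0+0+0+0+0+0+0+0+0+0+1+0+0+0+0+0+0+0+0 mod 2 = 1
  c[23] = d·G[:,23] = (11111010000010101111110000)·(00000000000000000010000000) mod 2 = 0+0+0+0+0+0+0+0+0+0+0+0+0+0+0+0+0+0+1+0+0+0+0+0+0+0 mod 2 = 1
  c[24] = d·G[:,24] = (11111010000010101111110000)·(00000000000000000001000000) mod 2 = 0+0+0+0+0+0+0+0+0+0+0+0+0+0+0+0+0+0+0+1+0+0+0+0+0+0 mod 2 = 1
  c[25] = d·G[:,25] = (11111010000010101111110000)·(00000000000000000000100000) mod 2 = 0+0+0+0+0+0+0+0+0+0+0+0+0+0+0+0+0+0+0+0+1+0+0+0+0+0 mod 2 = 1
  c[26] = d·G[:,26] = (11111010000010101111110000)·(00000000000000000000010000) mod 2 = 0+0+0+0+0+0+0+0+0+0+0+0+0+0+0+0+0+0+0+0+0+1+0+0+0+0 mod 2 = 1
  c[27] = d·G[:,27] = (11111010000010101111110000)·(00000000000000000000001000) mod 2 = 0+0+0+0+0+0+0+0+0+0+0+0+0+0+0+0+0+0+0+0+0+0+0+0+0+0 mod 2 = 0
  c[28] = d·G[:,28] = (11111010000010101111110000)·(00000000000000000000000100) mod 2 = 0+0+0+0+0+0+0+0+0+0+0+0+0+0+0+0+0+0+0+0+0+0+0+0+0+0 mod 2 = 0
  c[29] = d·G[:,29] = (11111010000010101111110000)·(00000000000000000000000010) mod 2 = 0+0+0+0+0+0+0+0+0+0+0+0+0+0+0+0+0+0+0+0+0+0+0+0+0+0 mod 2 = 0
  c[30] = d·G[:,30] = (11111010000010101111110000)·(00000000000000000000000001) mod 2 = 0+0+0+0+0+0+0+0+0+0+0+0+0+0+0+0+0+0+0+0+0+0+0+0+0+0 mod 2 = 0
Codeword = 0110111010100000010101111110000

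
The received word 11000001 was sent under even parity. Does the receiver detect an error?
Sum of received bits: 1+1+0+0+0+0+0+1 = 3; 3 mod 2 = 1. Result is 1 ≠ 0 → error detected.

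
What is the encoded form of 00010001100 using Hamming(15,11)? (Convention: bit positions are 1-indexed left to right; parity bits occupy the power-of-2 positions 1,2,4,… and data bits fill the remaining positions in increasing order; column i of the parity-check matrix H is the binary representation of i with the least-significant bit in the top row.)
Codeword c = d · G (mod 2), d = 00010001100:
  c[0] = d·G[:,0] = (00010001100)·(11011010101) mod 2 = 0+0+0+1+0+0+0+0+1+0+0 mod 2 = 0
  c[1] = d·G[:,1] = (00010001100)·(10110110011) mod 2 = 0+0+0+1+0+0+0+0+0+0+0 mod 2 = 1
  c[2] = d·G[:,2] = (00010001100)·(10000000000) mod 2 = 0+0+0+0+0+0+0+0+0+0+0 mod 2 = 0
  c[3] = d·G[:,3] = (00010001100)·(01110001111) mod 2 = 0+0+0+1+0+0+0+1+1+0+0 mod 2 = 1
  c[4] = d·G[:,4] = (00010001100)·(01000000000) mod 2 = 0+0+0+0+0+0+0+0+0+0+0 mod 2 = 0
  c[5] = d·G[:,5] = (00010001100)·(00100000000) mod 2 = 0+0+0+0+0+0+0+0+0+0+0 mod 2 = 0
  c[6] = d·G[:,6] = (00010001100)·(00010000000) mod 2 = 0+0+0+1+0+0+0+0+0+0+0 mod 2 = 1
  c[7] = d·G[:,7] = (00010001100)·(00001111111) mod 2 = 0+0+0+0+0+0+0+1+1+0+0 mod 2 = 0
  c[8] = d·G[:,8] = (00010001100)·(00001000000) mod 2 = 0+0+0+0+0+0+0+0+0+0+0 mod 2 = 0
  c[9] = d·G[:,9] = (00010001100)·(00000100000) mod 2 = 0+0+0+0+0+0+0+0+0+0+0 mod 2 = 0
  c[10] = d·G[:,10] = (00010001100)·(00000010000) mod 2 = 0+0+0+0+0+0+0+0+0+0+0 mod 2 = 0
  c[11] = d·G[:,11] = (00010001100)·(00000001000) mod 2 = 0+0+0+0+0+0+0+1+0+0+0 mod 2 = 1
  c[12] = d·G[:,12] = (00010001100)·(00000000100) mod 2 = 0+0+0+0+0+0+0+0+1+0+0 mod 2 = 1
  c[13] = d·G[:,13] = (00010001100)·(00000000010) mod 2 = 0+0+0+0+0+0+0+0+0+0+0 mod 2 = 0
  c[14] = d·G[:,14] = (00010001100)·(00000000001) mod 2 = 0+0+0+0+0+0+0+0+0+0+0 mod 2 = 0
Codeword = 010100100001100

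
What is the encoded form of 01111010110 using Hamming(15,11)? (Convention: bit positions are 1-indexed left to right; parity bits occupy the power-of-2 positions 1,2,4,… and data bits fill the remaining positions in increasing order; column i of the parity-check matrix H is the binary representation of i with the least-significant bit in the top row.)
Codeword c = d · G (mod 2), d = 01111010110:
  c[0] = d·G[:,0] = (01111010110)·(11011010101) mod 2 = 0+1+0+1+1+0+1+0+1+0+0 mod 2 = 1
  c[1] = d·G[:,1] = (01111010110)·(10110110011) mod 2 = 0+0+1+1+0+0+1+0+0+1+0 mod 2 = 0
  c[2] = d·G[:,2] = (01111010110)·(10000000000) mod 2 = 0+0+0+0+0+0+0+0+0+0+0 mod 2 = 0
  c[3] = d·G[:,3] = (01111010110)·(01110001111) mod 2 = 0+1+1+1+0+0+0+0+1+1+0 mod 2 = 1
  c[4] = d·G[:,4] = (01111010110)·(01000000000) mod 2 = 0+1+0+0+0+0+0+0+0+0+0 mod 2 = 1
  c[5] = d·G[:,5] = (01111010110)·(00100000000) mod 2 = 0+0+1+0+0+0+0+0+0+0+0 mod 2 = 1
  c[6] = d·G[:,6] = (01111010110)·(00010000000) mod 2 = 0+0+0+1+0+0+0+0+0+0+0 mod 2 = 1
  c[7] = d·G[:,7] = (01111010110)·(00001111111) mod 2 = 0+0+0+0+1+0+1+0+1+1+0 mod 2 = 0
  c[8] = d·G[:,8] = (01111010110)·(00001000000) mod 2 = 0+0+0+0+1+0+0+0+0+0+0 mod 2 = 1
  c[9] = d·G[:,9] = (01111010110)·(00000100000) mod 2 = 0+0+0+0+0+0+0+0+0+0+0 mod 2 = 0
  c[10] = d·G[:,10] = (01111010110)·(00000010000) mod 2 = 0+0+0+0+0+0+1+0+0+0+0 mod 2 = 1
  c[11] = d·G[:,11] = (01111010110)·(00000001000) mod 2 = 0+0+0+0+0+0+0+0+0+0+0 mod 2 = 0
  c[12] = d·G[:,12] = (01111010110)·(00000000100) mod 2 = 0+0+0+0+0+0+0+0+1+0+0 mod 2 = 1
  c[13] = d·G[:,13] = (01111010110)·(00000000010) mod 2 = 0+0+0+0+0+0+0+0+0+1+0 mod 2 = 1
  c[14] = d·G[:,14] = (01111010110)·(00000000001) mod 2 = 0+0+0+0+0+0+0+0+0+0+0 mod 2 = 0
Codeword = 100111101010110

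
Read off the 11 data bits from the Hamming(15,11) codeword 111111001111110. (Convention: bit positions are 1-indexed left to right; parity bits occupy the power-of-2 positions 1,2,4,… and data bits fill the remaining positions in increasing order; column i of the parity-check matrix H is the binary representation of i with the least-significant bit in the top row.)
Parity bits occupy power-of-2 positions; data bits are at positions {3,5,6,7,9,10,11,12,13,14,15} (1-indexed).
Extract: c[3]=1 c[5]=1 c[6]=1 c[7]=0 c[9]=1 c[10]=1 c[11]=1 c[12]=1 c[13]=1 c[14]=1 c[15]=0
Data = 11101111110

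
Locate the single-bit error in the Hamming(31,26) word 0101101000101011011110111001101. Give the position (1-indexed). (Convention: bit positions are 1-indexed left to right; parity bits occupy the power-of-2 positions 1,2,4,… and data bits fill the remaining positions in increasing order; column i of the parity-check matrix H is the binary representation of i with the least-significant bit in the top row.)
Syndrome s = H · r^T (mod 2), r = 0101101000101011011110111001101:
  s[0] = (1010101010101010101010101010101)·(0101101000101011011110111001101) mod 2 = 0+0+0+0+1+0+1+0+0+0+1+0+1+0+1+0+0+0+1+0+1+0+1+0+1+0+0+0+1+0+1 mod 2 = 1
  s[1] = (0110011001100110011001100110011)·(0101101000101011011110111001101) mod 2 = 0+1+0+0+0+0+1+0+0+0+1+0+0+0+1+0+0+1+1+0+0+0+1+0+0+0+0+0+0+0+1 mod 2 = 0
  s[2] = (0001111000011110000111100001111)·(0101101000101011011110111001101) mod 2 = 0+0+0+1+1+0+1+0+0+0+0+0+1+0+1+0+0+0+0+1+1+0+1+0+0+0+0+1+1+0+1 mod 2 = 1
  s[3] = (0000000111111110000000011111111)·(0101101000101011011110111001101) mod 2 = 0+0+0+0+0+0+0+0+0+0+1+0+1+0+1+0+0+0+0+0+0+0+0+1+1+0+0+1+1+0+1 mod 2 = 0
  s[4] = (0000000000000001111111111111111)·(0101101000101011011110111001101) mod 2 = 0+0+0+0+0+0+0+0+0+0+0+0+0+0+0+1+0+1+1+1+1+0+1+1+1+0+0+1+1+0+1 mod 2 = 1
Syndrome = 10101
Column i of H is the binary representation of i, so the syndrome is the binary index of the flipped bit.
Read s = 10101 with s[0] as LSB: 1·2^0 + 0·2^1 + 1·2^2 + 0·2^3 + 1·2^4 = 21.
Error is at bit position 21.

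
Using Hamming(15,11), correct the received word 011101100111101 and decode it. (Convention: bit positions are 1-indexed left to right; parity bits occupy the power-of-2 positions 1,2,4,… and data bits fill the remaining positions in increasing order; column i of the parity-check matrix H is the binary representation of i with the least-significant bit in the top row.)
Syndrome s = H · r^T (mod 2), r = 011101100111101:
  s[0] = (101010101010101)·(011101100111101) mod 2 = 0+0+1+0+0+0+1+0+0+0+1+0+1+0+1 mod 2 = 1
  s[1] = (011001100110011)·(011101100111101) mod 2 = 0+1+1+0+0+1+1+0+0+1+1+0+0+0+1 mod 2 = 1
  s[2] = (000111100001111)·(011101100111101) mod 2 = 0+0+0+1+0+1+1+0+0+0+0+1+1+0+1 mod 2 = 0
  s[3] = (000000011111111)·(011101100111101) mod 2 = 0+0+0+0+0+0+0+0+0+1+1+1+1+0+1 mod 2 = 1
Syndrome = 1101
Column 11 of H equals this syndrome → error at bit 11 (1-indexed).
Flip bit 11: 011101100111101 → 011101100101101
Extract data bits at positions {3,5,6,7,9,10,11,12,13,14,15}: 10110101101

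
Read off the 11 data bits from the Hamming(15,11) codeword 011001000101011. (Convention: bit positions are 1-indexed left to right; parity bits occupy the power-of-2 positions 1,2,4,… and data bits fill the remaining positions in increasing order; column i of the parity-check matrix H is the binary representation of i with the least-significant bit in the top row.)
Parity bits occupy power-of-2 positions; data bits are at positions {3,5,6,7,9,10,11,12,13,14,15} (1-indexed).
Extract: c[3]=1 c[5]=0 c[6]=1 c[7]=0 c[9]=0 c[10]=1 c[11]=0 c[12]=1 c[13]=0 c[14]=1 c[15]=1
Data = 10100101011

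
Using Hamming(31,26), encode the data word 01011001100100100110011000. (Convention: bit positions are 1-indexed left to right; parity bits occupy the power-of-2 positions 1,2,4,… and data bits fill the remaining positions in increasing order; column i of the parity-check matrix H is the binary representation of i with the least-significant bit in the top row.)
Codeword c = d · G (mod 2), d = 01011001100100100110011000:
  c[0] = d·G[:,0] = (01011001100100100110011000)·(11011010101101010101010101) mod 2 = 0+1+0+1+1+0+0+0+1+0+0+1+0+0+0+0+0+1+0+0+0+1+0+0+0+0 mod 2 = 1
  c[1] = d·G[:,1] = (01011001100100100110011000)·(10110110011011001100110011) mod 2 = 0+0+0+1+0+0+0+0+0+0+0+0+0+0+0+0+0+1+0+0+0+1+0+0+0+0 mod 2 = 1
  c[2] = d·G[:,2] = (01011001100100100110011000)·(10000000000000000000000000) mod 2 = 0+0+0+0+0+0+0+0+0+0+0+0+0+0+0+0+0+0+0+0+0+0+0+0+0+0 mod 2 = 0
  c[3] = d·G[:,3] = (01011001100100100110011000)·(01110001111000111100001111) mod 2 = 0+1+0+1+0+0+0+1+1+0+0+0+0+0+1+0+0+1+0+0+0+0+1+0+0+0 mod 2 = 1
  c[4] = d·G[:,4] = (01011001100100100110011000)·(01000000000000000000000000) mod 2 = 0+1+0+0+0+0+0+0+0+0+0+0+0+0+0+0+0+0+0+0+0+0+0+0+0+0 mod 2 = 1
  c[5] = d·G[:,5] = (01011001100100100110011000)·(00100000000000000000000000) mod 2 = 0+0+0+0+0+0+0+0+0+0+0+0+0+0+0+0+0+0+0+0+0+0+0+0+0+0 mod 2 = 0
  c[6] = d·G[:,6] = (01011001100100100110011000)·(00010000000000000000000000) mod 2 = 0+0+0+1+0+0+0+0+0+0+0+0+0+0+0+0+0+0+0+0+0+0+0+0+0+0 mod 2 = 1
  c[7] = d·G[:,7] = (01011001100100100110011000)·(00001111111000000011111111) mod 2 = 0+0+0+0+1+0+0+1+1+0+0+0+0+0+0+0+0+0+1+0+0+1+1+0+0+0 mod 2 = 0
  c[8] = d·G[:,8] = (01011001100100100110011000)·(00001000000000000000000000) mod 2 = 0+0+0+0+1+0+0+0+0+0+0+0+0+0+0+0+0+0+0+0+0+0+0+0+0+0 mod 2 = 1
  c[9] = d·G[:,9] = (01011001100100100110011000)·(00000100000000000000000000) mod 2 = 0+0+0+0+0+0+0+0+0+0+0+0+0+0+0+0+0+0+0+0+0+0+0+0+0+0 mod 2 = 0
  c[10] = d·G[:,10] = (01011001100100100110011000)·(00000010000000000000000000) mod 2 = 0+0+0+0+0+0+0+0+0+0+0+0+0+0+0+0+0+0+0+0+0+0+0+0+0+0 mod 2 = 0
  c[11] = d·G[:,11] = (01011001100100100110011000)·(00000001000000000000000000) mod 2 = 0+0+0+0+0+0+0+1+0+0+0+0+0+0+0+0+0+0+0+0+0+0+0+0+0+0 mod 2 = 1
  c[12] = d·G[:,12] = (01011001100100100110011000)·(00000000100000000000000000) mod 2 = 0+0+0+0+0+0+0+0+1+0+0+0+0+0+0+0+0+0+0+0+0+0+0+0+0+0 mod 2 = 1
  c[13] = d·G[:,13] = (01011001100100100110011000)·(00000000010000000000000000) mod 2 = 0+0+0+0+0+0+0+0+0+0+0+0+0+0+0+0+0+0+0+0+0+0+0+0+0+0 mod 2 = 0
  c[14] = d·G[:,14] = (01011001100100100110011000)·(00000000001000000000000000) mod 2 = 0+0+0+0+0+0+0+0+0+0+0+0+0+0+0+0+0+0+0+0+0+0+0+0+0+0 mod 2 = 0
  c[15] = d·G[:,15] = (01011001100100100110011000)·(00000000000111111111111111) mod 2 = 0+0+0+0+0+0+0+0+0+0+0+1+0+0+1+0+0+1+1+0+0+1+1+0+0+0 mod 2 = 0
  c[16] = d·G[:,16] = (01011001100100100110011000)·(00000000000100000000000000) mod 2 = 0+0+0+0+0+0+0+0+0+0+0+1+0+0+0+0+0+0+0+0+0+0+0+0+0+0 mod 2 = 1
  c[17] = d·G[:,17] = (01011001100100100110011000)·(00000000000010000000000000) mod 2 = 0+0+0+0+0+0+0+0+0+0+0+0+0+0+0+0+0+0+0+0+0+0+0+0+0+0 mod 2 = 0
  c[18] = d·G[:,18] = (01011001100100100110011000)·(00000000000001000000000000) mod 2 = 0+0+0+0+0+0+0+0+0+0+0+0+0+0+0+0+0+0+0+0+0+0+0+0+0+0 mod 2 = 0
  c[19] = d·G[:,19] = (01011001100100100110011000)·(00000000000000100000000000) mod 2 = 0+0+0+0+0+0+0+0+0+0+0+0+0+0+1+0+0+0+0+0+0+0+0+0+0+0 mod 2 = 1
  c[20] = d·G[:,20] = (01011001100100100110011000)·(00000000000000010000000000) mod 2 = 0+0+0+0+0+0+0+0+0+0+0+0+0+0+0+0+0+0+0+0+0+0+0+0+0+0 mod 2 = 0
  c[21] = d·G[:,21] = (01011001100100100110011000)·(00000000000000001000000000) mod 2 = 0+0+0+0+0+0+0+0+0+0+0+0+0+0+0+0+0+0+0+0+0+0+0+0+0+0 mod 2 = 0
  c[22] = d·G[:,22] = (01011001100100100110011000)·(00000000000000000100000000) mod 2 = 0+0+0+0+0+0+0+0+0+0+0+0+0+0+0+0+0+1+0+0+0+0+0+0+0+0 mod 2 = 1
  c[23] = d·G[:,23] = (01011001100100100110011000)·(00000000000000000010000000) mod 2 = 0+0+0+0+0+0+0+0+0+0+0+0+0+0+0+0+0+0+1+0+0+0+0+0+0+0 mod 2 = 1
  c[24] = d·G[:,24] = (01011001100100100110011000)·(00000000000000000001000000) mod 2 = 0+0+0+0+0+0+0+0+0+0+0+0+0+0+0+0+0+0+0+0+0+0+0+0+0+0 mod 2 = 0
  c[25] = d·G[:,25] = (01011001100100100110011000)·(00000000000000000000100000) mod 2 = 0+0+0+0+0+0+0+0+0+0+0+0+0+0+0+0+0+0+0+0+0+0+0+0+0+0 mod 2 = 0
  c[26] = d·G[:,26] = (01011001100100100110011000)·(00000000000000000000010000) mod 2 = 0+0+0+0+0+0+0+0+0+0+0+0+0+0+0+0+0+0+0+0+0+1+0+0+0+0 mod 2 = 1
  c[27] = d·G[:,27] = (01011001100100100110011000)·(00000000000000000000001000) mod 2 = 0+0+0+0+0+0+0+0+0+0+0+0+0+0+0+0+0+0+0+0+0+0+1+0+0+0 mod 2 = 1
  c[28] = d·G[:,28] = (01011001100100100110011000)·(00000000000000000000000100) mod 2 = 0+0+0+0+0+0+0+0+0+0+0+0+0+0+0+0+0+0+0+0+0+0+0+0+0+0 mod 2 = 0
  c[29] = d·G[:,29] = (01011001100100100110011000)·(00000000000000000000000010) mod 2 = 0+0+0+0+0+0+0+0+0+0+0+0+0+0+0+0+0+0+0+0+0+0+0+0+0+0 mod 2 = 0
  c[30] = d·G[:,30] = (01011001100100100110011000)·(00000000000000000000000001) mod 2 = 0+0+0+0+0+0+0+0+0+0+0+0+0+0+0+0+0+0+0+0+0+0+0+0+0+0 mod 2 = 0
Codeword = 1101101010011000100100110011000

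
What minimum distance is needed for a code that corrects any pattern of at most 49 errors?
Correcting t errors requires d_min ≥ 2t + 1 = 2·49 + 1 = 99.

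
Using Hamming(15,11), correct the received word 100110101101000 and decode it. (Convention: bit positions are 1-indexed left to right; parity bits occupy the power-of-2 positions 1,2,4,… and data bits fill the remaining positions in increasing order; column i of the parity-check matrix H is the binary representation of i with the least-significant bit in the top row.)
Syndrome s = H · r^T (mod 2), r = 100110101101000:
  s[0] = (101010101010101)·(100110101101000) mod 2 = 1+0+0+0+1+0+1+0+1+0+0+0+0+0+0 mod 2 = 0
  s[1] = (011001100110011)·(100110101101000) mod 2 = 0+0+0+0+0+0+1+0+0+1+0+0+0+0+0 mod 2 = 0
  s[2] = (000111100001111)·(100110101101000) mod 2 = 0+0+0+1+1+0+1+0+0+0+0+1+0+0+0 mod 2 = 0
  s[3] = (000000011111111)·(100110101101000) mod 2 = 0+0+0+0+0+0+0+0+1+1+0+1+0+0+0 mod 2 = 1
Syndrome = 0001
Column 8 of H equals this syndrome → error at bit 8 (1-indexed).
Flip bit 8: 100110101101000 → 100110111101000
Extract data bits at positions {3,5,6,7,9,10,11,12,13,14,15}: 01011101000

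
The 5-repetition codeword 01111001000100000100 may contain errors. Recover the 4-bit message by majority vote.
Split into 5-bit blocks and majority-vote each:
  block 1 = 01111: 4 ones, 1 zeros → 1
  block 2 = 00100: 1 ones, 4 zeros → 0
  block 3 = 01000: 1 ones, 4 zeros → 0
  block 4 = 00100: 1 ones, 4 zeros → 0
Decoded = 1000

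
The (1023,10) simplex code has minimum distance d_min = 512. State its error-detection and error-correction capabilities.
Detection only: up to d_min − 1 = 511 errors.
Correction: up to ⌊(d_min − 1)/2⌋ = ⌊511/2⌋ = 255 errors.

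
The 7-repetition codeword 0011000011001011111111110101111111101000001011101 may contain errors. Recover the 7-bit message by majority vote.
Split into 7-bit blocks and majority-vote each:
  block 1 = 0011000: 2 ones, 5 zeros → 0
  block 2 = 0110010: 3 ones, 4 zeros → 0
  block 3 = 1111111: 7 ones, 0 zeros → 1
  block 4 = 1110101: 5 ones, 2 zeros → 1
  block 5 = 1111111: 7 ones, 0 zeros → 1
  block 6 = 0100000: 1 ones, 6 zeros → 0
  block 7 = 1011101: 5 ones, 2 zeros → 1
Decoded = 0011101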